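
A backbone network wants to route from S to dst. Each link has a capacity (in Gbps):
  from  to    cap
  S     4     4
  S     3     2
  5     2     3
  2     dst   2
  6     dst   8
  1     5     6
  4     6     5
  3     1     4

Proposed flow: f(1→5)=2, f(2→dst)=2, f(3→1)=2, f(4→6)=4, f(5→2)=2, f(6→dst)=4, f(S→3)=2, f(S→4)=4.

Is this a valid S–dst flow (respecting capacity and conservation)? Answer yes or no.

Every edge has 0 ≤ f(e) ≤ cap(e).
At each intermediate node, inflow equals outflow.

Yes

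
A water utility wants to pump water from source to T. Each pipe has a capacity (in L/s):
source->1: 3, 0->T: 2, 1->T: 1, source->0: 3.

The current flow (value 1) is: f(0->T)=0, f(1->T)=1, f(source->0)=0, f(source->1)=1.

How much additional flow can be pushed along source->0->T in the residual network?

Residual capacities along the path: source->0: 3, 0->T: 2.
Minimum is 2.

2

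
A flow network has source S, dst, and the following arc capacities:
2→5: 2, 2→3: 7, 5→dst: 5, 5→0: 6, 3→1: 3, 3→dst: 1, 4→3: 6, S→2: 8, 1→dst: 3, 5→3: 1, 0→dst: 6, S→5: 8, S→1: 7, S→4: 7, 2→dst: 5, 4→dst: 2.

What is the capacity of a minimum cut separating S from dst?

21

Max flow = 21 (via 7 augmenting paths).
In the residual at optimum, the set reachable from S is {1, 2, 3, 4, S}.
Cut edges: S→5 (cap 8), 4→dst (cap 2), 2→5 (cap 2), 2→dst (cap 5), 3→dst (cap 1), 1→dst (cap 3). Sum = 21.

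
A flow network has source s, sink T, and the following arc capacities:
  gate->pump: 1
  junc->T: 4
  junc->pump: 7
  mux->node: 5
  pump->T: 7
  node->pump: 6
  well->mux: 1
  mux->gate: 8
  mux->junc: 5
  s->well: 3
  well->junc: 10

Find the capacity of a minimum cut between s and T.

Max flow = 3 (via 1 augmenting path).
In the residual at optimum, the set reachable from s is {s}.
Cut edges: s->well (cap 3). Sum = 3.

3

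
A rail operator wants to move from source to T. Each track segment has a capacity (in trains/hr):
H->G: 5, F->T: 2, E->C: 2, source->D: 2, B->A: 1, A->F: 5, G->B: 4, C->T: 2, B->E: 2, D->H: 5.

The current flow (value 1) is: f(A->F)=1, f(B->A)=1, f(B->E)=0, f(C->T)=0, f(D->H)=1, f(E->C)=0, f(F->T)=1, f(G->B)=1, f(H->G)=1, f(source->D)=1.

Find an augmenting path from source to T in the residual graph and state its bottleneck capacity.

source->D->H->G->B->E->C->T, bottleneck 1

Residual along source->D->H->G->B->E->C->T: source->D: 1, D->H: 4, H->G: 4, G->B: 3, B->E: 2, E->C: 2, C->T: 2.
Bottleneck = min = 1.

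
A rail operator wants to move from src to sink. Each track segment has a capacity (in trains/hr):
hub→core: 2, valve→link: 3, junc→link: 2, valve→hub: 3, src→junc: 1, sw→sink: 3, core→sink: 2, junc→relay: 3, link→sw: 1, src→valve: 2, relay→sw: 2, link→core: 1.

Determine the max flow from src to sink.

3

Augment src→junc→relay→sw→sink: bottleneck 1. Total 1.
Augment src→valve→link→sw→sink: bottleneck 1. Total 2.
Augment src→valve→link→core→sink: bottleneck 1. Total 3.
No augmenting path remains in the residual graph.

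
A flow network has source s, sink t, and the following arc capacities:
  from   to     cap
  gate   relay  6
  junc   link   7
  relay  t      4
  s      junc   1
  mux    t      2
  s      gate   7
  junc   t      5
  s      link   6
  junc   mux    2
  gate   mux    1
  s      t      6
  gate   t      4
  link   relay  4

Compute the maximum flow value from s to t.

Augment s→t: bottleneck 6. Total 6.
Augment s→junc→t: bottleneck 1. Total 7.
Augment s→gate→t: bottleneck 4. Total 11.
Augment s→gate→relay→t: bottleneck 3. Total 14.
Augment s→link→relay→t: bottleneck 1. Total 15.
Augment s→link→relay→gate→mux→t: bottleneck 1. Total 16.
No augmenting path remains in the residual graph.

16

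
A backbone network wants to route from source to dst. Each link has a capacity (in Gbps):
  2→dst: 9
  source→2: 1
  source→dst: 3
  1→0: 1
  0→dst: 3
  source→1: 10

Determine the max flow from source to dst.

5

Augment source→dst: bottleneck 3. Total 3.
Augment source→2→dst: bottleneck 1. Total 4.
Augment source→1→0→dst: bottleneck 1. Total 5.
No augmenting path remains in the residual graph.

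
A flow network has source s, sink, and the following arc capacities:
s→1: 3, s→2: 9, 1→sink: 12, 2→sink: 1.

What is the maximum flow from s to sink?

4

Augment s→1→sink: bottleneck 3. Total 3.
Augment s→2→sink: bottleneck 1. Total 4.
No augmenting path remains in the residual graph.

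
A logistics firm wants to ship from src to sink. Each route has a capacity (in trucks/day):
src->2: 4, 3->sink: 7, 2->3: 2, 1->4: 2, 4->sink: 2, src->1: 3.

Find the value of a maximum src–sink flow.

4

Augment src->2->3->sink: bottleneck 2. Total 2.
Augment src->1->4->sink: bottleneck 2. Total 4.
No augmenting path remains in the residual graph.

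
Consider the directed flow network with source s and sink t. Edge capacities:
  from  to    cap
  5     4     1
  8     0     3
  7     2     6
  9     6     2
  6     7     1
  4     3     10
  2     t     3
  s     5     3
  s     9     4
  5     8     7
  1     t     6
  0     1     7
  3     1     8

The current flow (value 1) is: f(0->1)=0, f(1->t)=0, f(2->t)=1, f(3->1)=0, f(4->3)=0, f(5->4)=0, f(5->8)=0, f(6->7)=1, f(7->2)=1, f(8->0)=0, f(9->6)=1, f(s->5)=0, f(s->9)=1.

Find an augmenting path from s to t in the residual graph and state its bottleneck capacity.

Residual along s->5->8->0->1->t: s->5: 3, 5->8: 7, 8->0: 3, 0->1: 7, 1->t: 6.
Bottleneck = min = 3.

s->5->8->0->1->t, bottleneck 3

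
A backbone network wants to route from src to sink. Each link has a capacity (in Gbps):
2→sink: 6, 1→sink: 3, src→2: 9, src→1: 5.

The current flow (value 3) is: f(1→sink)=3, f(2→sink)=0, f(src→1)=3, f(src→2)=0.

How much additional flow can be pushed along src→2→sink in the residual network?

6

Residual capacities along the path: src→2: 9, 2→sink: 6.
Minimum is 6.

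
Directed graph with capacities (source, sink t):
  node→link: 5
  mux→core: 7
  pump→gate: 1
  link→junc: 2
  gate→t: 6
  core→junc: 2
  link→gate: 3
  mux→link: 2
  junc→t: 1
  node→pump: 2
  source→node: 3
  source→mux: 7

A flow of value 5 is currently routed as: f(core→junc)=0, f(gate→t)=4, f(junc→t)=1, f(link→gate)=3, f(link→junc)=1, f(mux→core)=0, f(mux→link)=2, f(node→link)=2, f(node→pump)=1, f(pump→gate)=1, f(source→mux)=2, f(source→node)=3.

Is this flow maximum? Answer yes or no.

Yes

Residual reachable from source: {core, junc, link, mux, node, pump, source}; t is not reachable.
Saturated cut: pump→gate, link→gate, junc→t with total capacity 5 = current flow value. Flow is maximum.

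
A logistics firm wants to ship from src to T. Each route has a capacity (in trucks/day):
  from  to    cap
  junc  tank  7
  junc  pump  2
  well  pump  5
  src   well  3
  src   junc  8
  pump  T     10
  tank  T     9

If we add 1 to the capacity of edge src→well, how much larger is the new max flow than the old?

1

Original max flow = 11.
After raising cap(src→well), augmenting paths through that edge carry 1 more unit.
New max flow = 12. Increase = 1.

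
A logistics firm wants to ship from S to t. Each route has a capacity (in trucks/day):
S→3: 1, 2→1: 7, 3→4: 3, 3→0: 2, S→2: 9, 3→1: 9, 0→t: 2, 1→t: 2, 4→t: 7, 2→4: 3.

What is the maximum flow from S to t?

Augment S→3→4→t: bottleneck 1. Total 1.
Augment S→2→4→t: bottleneck 3. Total 4.
Augment S→2→1→t: bottleneck 2. Total 6.
No augmenting path remains in the residual graph.

6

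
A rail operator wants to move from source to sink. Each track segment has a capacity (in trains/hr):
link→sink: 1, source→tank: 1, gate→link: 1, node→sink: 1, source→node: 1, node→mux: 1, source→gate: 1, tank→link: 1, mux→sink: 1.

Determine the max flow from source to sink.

Augment source→node→sink: bottleneck 1. Total 1.
Augment source→gate→link→sink: bottleneck 1. Total 2.
No augmenting path remains in the residual graph.

2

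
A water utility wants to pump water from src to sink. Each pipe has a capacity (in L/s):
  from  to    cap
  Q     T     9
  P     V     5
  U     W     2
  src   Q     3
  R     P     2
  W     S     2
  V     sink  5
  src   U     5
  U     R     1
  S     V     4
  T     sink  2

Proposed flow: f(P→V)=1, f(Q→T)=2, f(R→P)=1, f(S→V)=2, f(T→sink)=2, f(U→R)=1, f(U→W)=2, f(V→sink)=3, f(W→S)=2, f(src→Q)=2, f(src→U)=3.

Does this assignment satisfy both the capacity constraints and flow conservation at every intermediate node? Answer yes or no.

Every edge has 0 ≤ f(e) ≤ cap(e).
At each intermediate node, inflow equals outflow.

Yes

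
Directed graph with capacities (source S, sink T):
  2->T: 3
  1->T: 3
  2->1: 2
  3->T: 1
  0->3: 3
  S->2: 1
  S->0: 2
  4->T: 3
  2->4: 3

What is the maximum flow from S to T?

Augment S->2->T: bottleneck 1. Total 1.
Augment S->0->3->T: bottleneck 1. Total 2.
No augmenting path remains in the residual graph.

2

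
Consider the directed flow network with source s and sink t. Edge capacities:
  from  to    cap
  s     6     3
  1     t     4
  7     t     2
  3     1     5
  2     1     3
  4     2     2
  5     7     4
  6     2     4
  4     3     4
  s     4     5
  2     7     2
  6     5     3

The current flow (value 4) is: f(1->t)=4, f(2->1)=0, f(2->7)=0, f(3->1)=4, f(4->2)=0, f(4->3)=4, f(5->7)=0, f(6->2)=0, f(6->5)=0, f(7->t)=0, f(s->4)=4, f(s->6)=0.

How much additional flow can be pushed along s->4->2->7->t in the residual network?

Residual capacities along the path: s->4: 1, 4->2: 2, 2->7: 2, 7->t: 2.
Minimum is 1.

1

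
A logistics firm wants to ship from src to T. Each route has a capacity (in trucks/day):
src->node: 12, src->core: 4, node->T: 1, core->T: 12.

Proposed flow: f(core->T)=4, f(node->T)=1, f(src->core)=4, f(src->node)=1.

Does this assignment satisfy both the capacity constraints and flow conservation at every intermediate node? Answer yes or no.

Yes

Every edge has 0 ≤ f(e) ≤ cap(e).
At each intermediate node, inflow equals outflow.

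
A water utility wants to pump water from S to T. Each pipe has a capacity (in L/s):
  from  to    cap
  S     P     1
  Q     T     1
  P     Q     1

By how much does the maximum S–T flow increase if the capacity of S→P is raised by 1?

0

Original max flow = 1.
Even with extra capacity on S→P, another cut of capacity 1 remains binding.
New max flow = 1. Increase = 0.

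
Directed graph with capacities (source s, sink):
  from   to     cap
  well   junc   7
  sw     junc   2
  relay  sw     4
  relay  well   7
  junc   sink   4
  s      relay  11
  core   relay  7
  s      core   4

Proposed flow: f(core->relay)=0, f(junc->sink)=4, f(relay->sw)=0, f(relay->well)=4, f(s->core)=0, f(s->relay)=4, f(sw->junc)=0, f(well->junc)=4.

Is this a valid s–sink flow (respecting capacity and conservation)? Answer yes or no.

Yes

Every edge has 0 ≤ f(e) ≤ cap(e).
At each intermediate node, inflow equals outflow.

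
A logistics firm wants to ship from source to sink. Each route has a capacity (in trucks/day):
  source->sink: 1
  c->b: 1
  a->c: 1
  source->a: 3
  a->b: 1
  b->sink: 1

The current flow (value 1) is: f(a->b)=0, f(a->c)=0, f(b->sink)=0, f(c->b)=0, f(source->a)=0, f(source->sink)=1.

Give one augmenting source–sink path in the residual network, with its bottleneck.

source->a->b->sink, bottleneck 1

Residual along source->a->b->sink: source->a: 3, a->b: 1, b->sink: 1.
Bottleneck = min = 1.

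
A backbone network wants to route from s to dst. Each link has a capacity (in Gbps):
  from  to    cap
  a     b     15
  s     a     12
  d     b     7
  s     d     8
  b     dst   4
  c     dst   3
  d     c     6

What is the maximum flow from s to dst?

7

Augment s->d->c->dst: bottleneck 3. Total 3.
Augment s->d->b->dst: bottleneck 4. Total 7.
No augmenting path remains in the residual graph.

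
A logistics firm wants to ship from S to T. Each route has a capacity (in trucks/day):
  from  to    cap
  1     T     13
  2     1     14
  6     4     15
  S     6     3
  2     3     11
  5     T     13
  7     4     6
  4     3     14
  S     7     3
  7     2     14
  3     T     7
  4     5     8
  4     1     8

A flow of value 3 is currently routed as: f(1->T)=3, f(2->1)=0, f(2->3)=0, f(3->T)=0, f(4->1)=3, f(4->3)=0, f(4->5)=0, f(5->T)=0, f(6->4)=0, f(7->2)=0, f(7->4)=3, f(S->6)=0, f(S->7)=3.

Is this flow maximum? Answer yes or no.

No

Residual path S->6->4->1->T has bottleneck 3 > 0.
Pushing 3 along it raises the flow to 6, so the given flow is not maximum.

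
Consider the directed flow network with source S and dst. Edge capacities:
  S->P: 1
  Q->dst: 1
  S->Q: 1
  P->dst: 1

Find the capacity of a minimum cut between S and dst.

2

Max flow = 2 (via 2 augmenting paths).
In the residual at optimum, the set reachable from S is {S}.
Cut edges: S->P (cap 1), S->Q (cap 1). Sum = 2.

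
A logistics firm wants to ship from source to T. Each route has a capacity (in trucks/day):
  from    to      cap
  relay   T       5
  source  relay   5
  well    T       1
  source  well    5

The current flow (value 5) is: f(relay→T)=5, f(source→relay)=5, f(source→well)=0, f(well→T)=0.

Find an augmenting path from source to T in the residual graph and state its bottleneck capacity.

Residual along source→well→T: source→well: 5, well→T: 1.
Bottleneck = min = 1.

source→well→T, bottleneck 1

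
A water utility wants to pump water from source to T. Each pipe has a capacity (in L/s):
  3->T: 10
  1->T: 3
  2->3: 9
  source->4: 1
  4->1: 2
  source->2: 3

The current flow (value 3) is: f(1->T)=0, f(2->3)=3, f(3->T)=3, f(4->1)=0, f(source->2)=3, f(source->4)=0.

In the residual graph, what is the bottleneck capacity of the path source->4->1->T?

Residual capacities along the path: source->4: 1, 4->1: 2, 1->T: 3.
Minimum is 1.

1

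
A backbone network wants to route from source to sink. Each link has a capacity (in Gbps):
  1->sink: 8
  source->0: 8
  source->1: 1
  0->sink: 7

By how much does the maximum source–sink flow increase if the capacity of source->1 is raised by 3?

Original max flow = 8.
After raising cap(source->1), augmenting paths through that edge carry 3 more units.
New max flow = 11. Increase = 3.

3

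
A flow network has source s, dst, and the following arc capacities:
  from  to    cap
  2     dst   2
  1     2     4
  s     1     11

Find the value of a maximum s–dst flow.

Augment s→1→2→dst: bottleneck 2. Total 2.
No augmenting path remains in the residual graph.

2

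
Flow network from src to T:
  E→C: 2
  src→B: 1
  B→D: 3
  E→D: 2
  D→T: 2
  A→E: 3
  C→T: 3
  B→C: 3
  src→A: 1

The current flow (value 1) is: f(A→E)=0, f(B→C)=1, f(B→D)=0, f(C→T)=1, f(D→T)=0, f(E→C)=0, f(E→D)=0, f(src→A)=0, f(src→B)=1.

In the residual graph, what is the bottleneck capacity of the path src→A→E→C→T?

1

Residual capacities along the path: src→A: 1, A→E: 3, E→C: 2, C→T: 2.
Minimum is 1.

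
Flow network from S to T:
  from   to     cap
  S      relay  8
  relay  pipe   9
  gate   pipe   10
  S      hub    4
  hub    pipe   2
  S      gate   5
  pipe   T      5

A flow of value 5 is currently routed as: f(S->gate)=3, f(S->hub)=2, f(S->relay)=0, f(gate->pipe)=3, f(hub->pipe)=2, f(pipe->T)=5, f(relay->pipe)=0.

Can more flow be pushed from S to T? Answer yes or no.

No

Residual reachable from S: {S, gate, hub, pipe, relay}; T is not reachable.
Saturated cut: pipe->T with total capacity 5 = current flow value. Flow is maximum.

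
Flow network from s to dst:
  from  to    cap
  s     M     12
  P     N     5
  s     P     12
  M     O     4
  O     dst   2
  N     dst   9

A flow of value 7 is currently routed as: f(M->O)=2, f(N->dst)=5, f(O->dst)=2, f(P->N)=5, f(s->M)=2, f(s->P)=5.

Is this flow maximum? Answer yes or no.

Residual reachable from s: {M, O, P, s}; dst is not reachable.
Saturated cut: P->N, O->dst with total capacity 7 = current flow value. Flow is maximum.

Yes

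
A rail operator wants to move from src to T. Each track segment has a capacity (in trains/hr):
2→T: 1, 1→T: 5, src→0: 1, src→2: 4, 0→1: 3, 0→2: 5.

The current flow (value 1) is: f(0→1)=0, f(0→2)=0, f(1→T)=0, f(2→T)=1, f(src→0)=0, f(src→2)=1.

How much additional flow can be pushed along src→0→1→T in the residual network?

Residual capacities along the path: src→0: 1, 0→1: 3, 1→T: 5.
Minimum is 1.

1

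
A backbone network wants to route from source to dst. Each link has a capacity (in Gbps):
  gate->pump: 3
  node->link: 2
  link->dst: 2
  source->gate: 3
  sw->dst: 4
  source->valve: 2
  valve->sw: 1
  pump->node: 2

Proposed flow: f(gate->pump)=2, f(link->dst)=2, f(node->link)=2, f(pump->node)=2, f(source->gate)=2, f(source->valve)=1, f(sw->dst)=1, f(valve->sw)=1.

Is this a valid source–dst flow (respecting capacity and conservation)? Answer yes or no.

Yes

Every edge has 0 ≤ f(e) ≤ cap(e).
At each intermediate node, inflow equals outflow.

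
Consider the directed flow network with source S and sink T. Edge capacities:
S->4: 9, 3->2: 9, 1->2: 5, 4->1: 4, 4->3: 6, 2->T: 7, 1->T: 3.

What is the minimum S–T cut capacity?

Max flow = 9 (via 2 augmenting paths).
In the residual at optimum, the set reachable from S is {S}.
Cut edges: S->4 (cap 9). Sum = 9.

9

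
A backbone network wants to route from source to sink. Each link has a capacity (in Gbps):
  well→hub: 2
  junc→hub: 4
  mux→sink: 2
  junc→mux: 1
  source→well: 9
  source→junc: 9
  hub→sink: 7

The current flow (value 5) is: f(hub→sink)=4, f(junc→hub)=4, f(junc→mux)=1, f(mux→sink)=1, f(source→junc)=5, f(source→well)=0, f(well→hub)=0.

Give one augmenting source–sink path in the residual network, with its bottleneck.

source→well→hub→sink, bottleneck 2

Residual along source→well→hub→sink: source→well: 9, well→hub: 2, hub→sink: 3.
Bottleneck = min = 2.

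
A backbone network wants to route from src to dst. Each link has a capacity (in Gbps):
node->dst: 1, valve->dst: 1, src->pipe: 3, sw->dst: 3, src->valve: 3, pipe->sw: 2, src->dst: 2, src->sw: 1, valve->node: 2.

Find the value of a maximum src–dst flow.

7

Augment src->dst: bottleneck 2. Total 2.
Augment src->valve->dst: bottleneck 1. Total 3.
Augment src->sw->dst: bottleneck 1. Total 4.
Augment src->valve->node->dst: bottleneck 1. Total 5.
Augment src->pipe->sw->dst: bottleneck 2. Total 7.
No augmenting path remains in the residual graph.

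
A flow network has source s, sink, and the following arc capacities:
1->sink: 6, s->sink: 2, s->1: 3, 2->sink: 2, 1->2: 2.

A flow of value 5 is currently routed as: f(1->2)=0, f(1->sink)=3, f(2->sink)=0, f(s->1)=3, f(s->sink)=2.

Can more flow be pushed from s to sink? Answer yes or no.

No

Residual reachable from s: {s}; sink is not reachable.
Saturated cut: s->1, s->sink with total capacity 5 = current flow value. Flow is maximum.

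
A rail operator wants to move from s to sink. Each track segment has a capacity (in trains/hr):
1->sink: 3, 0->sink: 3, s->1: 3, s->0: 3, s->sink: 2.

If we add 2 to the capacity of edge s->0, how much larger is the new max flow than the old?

Original max flow = 8.
Even with extra capacity on s->0, another cut of capacity 8 remains binding.
New max flow = 8. Increase = 0.

0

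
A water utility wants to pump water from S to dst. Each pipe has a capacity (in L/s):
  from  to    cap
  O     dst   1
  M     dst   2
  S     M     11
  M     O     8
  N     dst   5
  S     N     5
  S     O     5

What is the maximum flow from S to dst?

Augment S→N→dst: bottleneck 5. Total 5.
Augment S→M→dst: bottleneck 2. Total 7.
Augment S→O→dst: bottleneck 1. Total 8.
No augmenting path remains in the residual graph.

8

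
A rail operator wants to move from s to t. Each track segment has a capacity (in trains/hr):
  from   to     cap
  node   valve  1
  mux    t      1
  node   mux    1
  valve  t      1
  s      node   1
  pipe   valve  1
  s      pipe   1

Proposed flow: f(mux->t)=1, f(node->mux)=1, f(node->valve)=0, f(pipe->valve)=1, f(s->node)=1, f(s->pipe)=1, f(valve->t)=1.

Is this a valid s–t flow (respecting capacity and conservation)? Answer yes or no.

Yes

Every edge has 0 ≤ f(e) ≤ cap(e).
At each intermediate node, inflow equals outflow.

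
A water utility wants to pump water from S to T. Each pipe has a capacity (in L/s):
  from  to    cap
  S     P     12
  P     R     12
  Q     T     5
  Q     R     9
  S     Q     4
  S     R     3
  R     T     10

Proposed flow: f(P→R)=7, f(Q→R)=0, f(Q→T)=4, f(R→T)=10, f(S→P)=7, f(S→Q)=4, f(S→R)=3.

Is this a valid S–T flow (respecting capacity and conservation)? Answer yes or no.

Every edge has 0 ≤ f(e) ≤ cap(e).
At each intermediate node, inflow equals outflow.

Yes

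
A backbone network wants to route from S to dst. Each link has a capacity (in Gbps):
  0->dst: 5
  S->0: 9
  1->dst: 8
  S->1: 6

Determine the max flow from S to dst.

11

Augment S->0->dst: bottleneck 5. Total 5.
Augment S->1->dst: bottleneck 6. Total 11.
No augmenting path remains in the residual graph.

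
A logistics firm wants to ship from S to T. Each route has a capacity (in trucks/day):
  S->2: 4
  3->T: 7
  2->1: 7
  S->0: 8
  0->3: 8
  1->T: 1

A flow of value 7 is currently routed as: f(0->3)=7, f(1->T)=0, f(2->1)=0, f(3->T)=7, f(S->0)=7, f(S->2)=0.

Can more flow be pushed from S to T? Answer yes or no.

Residual path S->2->1->T has bottleneck 1 > 0.
Pushing 1 along it raises the flow to 8, so the given flow is not maximum.

Yes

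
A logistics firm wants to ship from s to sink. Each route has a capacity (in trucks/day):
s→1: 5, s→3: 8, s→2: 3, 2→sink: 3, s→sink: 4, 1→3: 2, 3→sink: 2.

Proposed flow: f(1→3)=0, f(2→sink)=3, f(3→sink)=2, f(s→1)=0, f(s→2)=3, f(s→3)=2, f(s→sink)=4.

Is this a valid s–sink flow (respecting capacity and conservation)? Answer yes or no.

Yes

Every edge has 0 ≤ f(e) ≤ cap(e).
At each intermediate node, inflow equals outflow.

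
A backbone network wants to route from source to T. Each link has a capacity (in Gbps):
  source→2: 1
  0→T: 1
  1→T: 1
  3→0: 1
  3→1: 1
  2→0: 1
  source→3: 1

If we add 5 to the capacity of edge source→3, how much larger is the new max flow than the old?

0

Original max flow = 2.
Even with extra capacity on source→3, another cut of capacity 2 remains binding.
New max flow = 2. Increase = 0.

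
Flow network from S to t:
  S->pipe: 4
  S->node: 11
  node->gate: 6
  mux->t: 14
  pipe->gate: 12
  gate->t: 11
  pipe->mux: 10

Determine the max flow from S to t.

10

Augment S->node->gate->t: bottleneck 6. Total 6.
Augment S->pipe->gate->t: bottleneck 4. Total 10.
No augmenting path remains in the residual graph.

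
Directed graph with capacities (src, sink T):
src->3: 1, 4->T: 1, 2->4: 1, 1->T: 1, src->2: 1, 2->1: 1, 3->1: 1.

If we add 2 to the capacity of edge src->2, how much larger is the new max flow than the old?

0

Original max flow = 2.
Even with extra capacity on src->2, another cut of capacity 2 remains binding.
New max flow = 2. Increase = 0.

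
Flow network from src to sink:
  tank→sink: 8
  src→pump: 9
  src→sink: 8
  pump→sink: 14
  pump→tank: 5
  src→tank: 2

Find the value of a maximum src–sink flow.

Augment src→sink: bottleneck 8. Total 8.
Augment src→pump→sink: bottleneck 9. Total 17.
Augment src→tank→sink: bottleneck 2. Total 19.
No augmenting path remains in the residual graph.

19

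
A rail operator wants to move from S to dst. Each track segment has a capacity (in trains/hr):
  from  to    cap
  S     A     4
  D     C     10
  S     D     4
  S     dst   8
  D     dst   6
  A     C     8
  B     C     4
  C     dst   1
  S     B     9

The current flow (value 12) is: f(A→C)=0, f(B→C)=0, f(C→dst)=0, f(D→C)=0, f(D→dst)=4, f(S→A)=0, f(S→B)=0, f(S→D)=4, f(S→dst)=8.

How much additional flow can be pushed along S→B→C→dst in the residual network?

Residual capacities along the path: S→B: 9, B→C: 4, C→dst: 1.
Minimum is 1.

1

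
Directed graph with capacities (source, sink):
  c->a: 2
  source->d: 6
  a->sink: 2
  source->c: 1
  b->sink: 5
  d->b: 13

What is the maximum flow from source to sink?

6

Augment source->c->a->sink: bottleneck 1. Total 1.
Augment source->d->b->sink: bottleneck 5. Total 6.
No augmenting path remains in the residual graph.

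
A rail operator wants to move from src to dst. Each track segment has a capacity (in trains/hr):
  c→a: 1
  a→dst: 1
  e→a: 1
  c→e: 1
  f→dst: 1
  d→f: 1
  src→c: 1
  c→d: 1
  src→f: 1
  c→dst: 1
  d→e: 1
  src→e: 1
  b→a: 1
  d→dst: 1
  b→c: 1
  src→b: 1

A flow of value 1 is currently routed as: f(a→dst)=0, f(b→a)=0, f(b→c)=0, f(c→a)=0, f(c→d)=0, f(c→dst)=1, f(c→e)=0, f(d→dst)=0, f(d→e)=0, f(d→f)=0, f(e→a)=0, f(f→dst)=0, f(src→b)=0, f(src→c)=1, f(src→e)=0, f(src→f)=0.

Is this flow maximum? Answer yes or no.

No

Residual path src→f→dst has bottleneck 1 > 0.
Pushing 1 along it raises the flow to 2, so the given flow is not maximum.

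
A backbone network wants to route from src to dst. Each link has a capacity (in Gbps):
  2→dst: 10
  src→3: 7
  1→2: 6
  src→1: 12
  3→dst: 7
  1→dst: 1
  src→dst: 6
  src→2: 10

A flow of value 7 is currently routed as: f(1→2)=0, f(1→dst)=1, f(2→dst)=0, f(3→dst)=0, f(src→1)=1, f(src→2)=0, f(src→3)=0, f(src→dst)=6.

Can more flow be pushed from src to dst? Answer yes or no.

Yes

Residual path src→2→dst has bottleneck 10 > 0.
Pushing 10 along it raises the flow to 17, so the given flow is not maximum.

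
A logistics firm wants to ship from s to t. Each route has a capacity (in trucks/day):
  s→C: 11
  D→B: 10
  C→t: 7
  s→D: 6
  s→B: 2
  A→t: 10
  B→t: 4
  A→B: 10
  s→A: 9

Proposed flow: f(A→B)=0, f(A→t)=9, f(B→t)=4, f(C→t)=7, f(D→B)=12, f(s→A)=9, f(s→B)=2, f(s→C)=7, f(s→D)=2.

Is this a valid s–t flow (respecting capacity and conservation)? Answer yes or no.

Capacity violated on D→B: flow 12 > capacity 10.

No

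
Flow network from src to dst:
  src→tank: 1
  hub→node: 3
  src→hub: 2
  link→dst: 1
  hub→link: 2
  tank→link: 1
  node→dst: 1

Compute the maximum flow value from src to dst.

Augment src→hub→node→dst: bottleneck 1. Total 1.
Augment src→hub→link→dst: bottleneck 1. Total 2.
No augmenting path remains in the residual graph.

2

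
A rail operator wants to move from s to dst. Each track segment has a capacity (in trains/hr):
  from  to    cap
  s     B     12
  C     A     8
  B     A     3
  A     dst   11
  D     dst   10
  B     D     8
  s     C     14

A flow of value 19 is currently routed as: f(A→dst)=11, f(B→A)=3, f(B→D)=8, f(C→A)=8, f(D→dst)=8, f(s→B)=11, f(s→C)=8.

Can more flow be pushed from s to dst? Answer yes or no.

No

Residual reachable from s: {B, C, s}; dst is not reachable.
Saturated cut: B→D, B→A, C→A with total capacity 19 = current flow value. Flow is maximum.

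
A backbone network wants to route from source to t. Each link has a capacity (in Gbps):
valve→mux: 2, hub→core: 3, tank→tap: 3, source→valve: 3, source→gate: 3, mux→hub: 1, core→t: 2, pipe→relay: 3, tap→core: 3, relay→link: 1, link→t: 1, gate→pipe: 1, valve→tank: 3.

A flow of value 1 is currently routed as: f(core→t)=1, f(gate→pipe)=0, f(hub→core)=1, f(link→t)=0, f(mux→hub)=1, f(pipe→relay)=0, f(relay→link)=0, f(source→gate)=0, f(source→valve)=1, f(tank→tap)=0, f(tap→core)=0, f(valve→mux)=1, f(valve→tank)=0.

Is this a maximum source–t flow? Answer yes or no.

No

Residual path source→valve→tank→tap→core→t has bottleneck 1 > 0.
Pushing 1 along it raises the flow to 2, so the given flow is not maximum.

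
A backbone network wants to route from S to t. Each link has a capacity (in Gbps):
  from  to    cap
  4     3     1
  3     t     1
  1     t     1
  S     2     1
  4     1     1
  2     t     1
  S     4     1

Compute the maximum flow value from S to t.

Augment S→2→t: bottleneck 1. Total 1.
Augment S→4→3→t: bottleneck 1. Total 2.
No augmenting path remains in the residual graph.

2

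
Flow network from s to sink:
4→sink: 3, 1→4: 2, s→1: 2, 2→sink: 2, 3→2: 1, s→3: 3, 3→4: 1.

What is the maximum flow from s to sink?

4

Augment s→3→2→sink: bottleneck 1. Total 1.
Augment s→3→4→sink: bottleneck 1. Total 2.
Augment s→1→4→sink: bottleneck 2. Total 4.
No augmenting path remains in the residual graph.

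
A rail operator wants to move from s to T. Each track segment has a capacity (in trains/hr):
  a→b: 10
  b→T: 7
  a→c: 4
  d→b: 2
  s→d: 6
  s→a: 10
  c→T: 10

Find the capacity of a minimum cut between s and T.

11

Max flow = 11 (via 3 augmenting paths).
In the residual at optimum, the set reachable from s is {a, b, d, s}.
Cut edges: a→c (cap 4), b→T (cap 7). Sum = 11.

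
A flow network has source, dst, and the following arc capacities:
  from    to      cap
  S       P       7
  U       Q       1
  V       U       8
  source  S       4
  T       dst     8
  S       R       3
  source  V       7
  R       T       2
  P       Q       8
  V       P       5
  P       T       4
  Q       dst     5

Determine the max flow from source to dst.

10

Augment source→S→R→T→dst: bottleneck 2. Total 2.
Augment source→S→P→T→dst: bottleneck 2. Total 4.
Augment source→V→P→T→dst: bottleneck 2. Total 6.
Augment source→V→P→Q→dst: bottleneck 3. Total 9.
Augment source→V→U→Q→dst: bottleneck 1. Total 10.
No augmenting path remains in the residual graph.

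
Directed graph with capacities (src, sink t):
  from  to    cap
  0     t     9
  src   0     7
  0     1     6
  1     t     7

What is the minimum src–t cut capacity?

7

Max flow = 7 (via 1 augmenting path).
In the residual at optimum, the set reachable from src is {src}.
Cut edges: src→0 (cap 7). Sum = 7.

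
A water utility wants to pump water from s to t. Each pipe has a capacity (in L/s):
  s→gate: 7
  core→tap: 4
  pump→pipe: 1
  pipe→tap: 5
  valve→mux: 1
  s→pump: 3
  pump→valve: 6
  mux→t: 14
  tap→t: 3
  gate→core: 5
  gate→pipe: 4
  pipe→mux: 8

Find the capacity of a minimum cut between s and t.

Max flow = 9 (via 4 augmenting paths).
In the residual at optimum, the set reachable from s is {pump, s, valve}.
Cut edges: s→gate (cap 7), pump→pipe (cap 1), valve→mux (cap 1). Sum = 9.

9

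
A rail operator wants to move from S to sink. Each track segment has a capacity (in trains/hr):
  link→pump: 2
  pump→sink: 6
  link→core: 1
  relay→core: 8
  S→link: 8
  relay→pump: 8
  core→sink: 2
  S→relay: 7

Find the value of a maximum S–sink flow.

Augment S→link→core→sink: bottleneck 1. Total 1.
Augment S→link→pump→sink: bottleneck 2. Total 3.
Augment S→relay→core→sink: bottleneck 1. Total 4.
Augment S→relay→pump→sink: bottleneck 4. Total 8.
No augmenting path remains in the residual graph.

8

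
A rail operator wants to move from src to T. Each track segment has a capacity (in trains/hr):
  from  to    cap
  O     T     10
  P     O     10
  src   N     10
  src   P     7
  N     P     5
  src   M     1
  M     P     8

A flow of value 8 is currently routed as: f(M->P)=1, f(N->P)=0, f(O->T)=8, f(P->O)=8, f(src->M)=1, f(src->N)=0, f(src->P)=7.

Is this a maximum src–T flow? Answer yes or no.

No

Residual path src->N->P->O->T has bottleneck 2 > 0.
Pushing 2 along it raises the flow to 10, so the given flow is not maximum.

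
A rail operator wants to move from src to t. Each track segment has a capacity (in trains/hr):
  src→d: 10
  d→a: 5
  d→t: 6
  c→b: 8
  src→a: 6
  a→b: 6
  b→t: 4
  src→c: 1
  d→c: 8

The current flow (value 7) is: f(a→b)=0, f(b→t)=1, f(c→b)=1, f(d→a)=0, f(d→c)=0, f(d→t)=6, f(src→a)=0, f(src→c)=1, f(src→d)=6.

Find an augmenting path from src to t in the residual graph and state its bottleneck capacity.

src→a→b→t, bottleneck 3

Residual along src→a→b→t: src→a: 6, a→b: 6, b→t: 3.
Bottleneck = min = 3.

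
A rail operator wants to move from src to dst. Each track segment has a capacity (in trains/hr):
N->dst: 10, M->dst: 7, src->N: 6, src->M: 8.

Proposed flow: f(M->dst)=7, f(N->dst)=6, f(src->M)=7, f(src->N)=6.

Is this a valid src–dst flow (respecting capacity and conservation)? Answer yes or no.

Yes

Every edge has 0 ≤ f(e) ≤ cap(e).
At each intermediate node, inflow equals outflow.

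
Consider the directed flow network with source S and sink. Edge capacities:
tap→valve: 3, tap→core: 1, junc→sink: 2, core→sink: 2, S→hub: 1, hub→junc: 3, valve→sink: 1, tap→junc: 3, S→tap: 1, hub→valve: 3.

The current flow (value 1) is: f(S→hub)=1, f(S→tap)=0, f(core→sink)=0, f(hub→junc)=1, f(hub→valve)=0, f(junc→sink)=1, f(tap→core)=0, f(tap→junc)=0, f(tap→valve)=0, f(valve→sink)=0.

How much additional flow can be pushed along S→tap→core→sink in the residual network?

Residual capacities along the path: S→tap: 1, tap→core: 1, core→sink: 2.
Minimum is 1.

1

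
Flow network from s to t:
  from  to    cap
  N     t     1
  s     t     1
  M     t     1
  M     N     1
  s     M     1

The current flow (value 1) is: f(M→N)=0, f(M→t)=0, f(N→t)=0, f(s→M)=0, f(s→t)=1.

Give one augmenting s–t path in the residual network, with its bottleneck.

s→M→t, bottleneck 1

Residual along s→M→t: s→M: 1, M→t: 1.
Bottleneck = min = 1.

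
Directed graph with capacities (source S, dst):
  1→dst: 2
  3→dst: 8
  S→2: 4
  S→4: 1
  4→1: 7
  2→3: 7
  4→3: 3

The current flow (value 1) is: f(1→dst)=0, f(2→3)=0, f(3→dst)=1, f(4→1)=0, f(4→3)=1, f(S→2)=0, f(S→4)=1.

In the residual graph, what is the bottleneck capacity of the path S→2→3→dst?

Residual capacities along the path: S→2: 4, 2→3: 7, 3→dst: 7.
Minimum is 4.

4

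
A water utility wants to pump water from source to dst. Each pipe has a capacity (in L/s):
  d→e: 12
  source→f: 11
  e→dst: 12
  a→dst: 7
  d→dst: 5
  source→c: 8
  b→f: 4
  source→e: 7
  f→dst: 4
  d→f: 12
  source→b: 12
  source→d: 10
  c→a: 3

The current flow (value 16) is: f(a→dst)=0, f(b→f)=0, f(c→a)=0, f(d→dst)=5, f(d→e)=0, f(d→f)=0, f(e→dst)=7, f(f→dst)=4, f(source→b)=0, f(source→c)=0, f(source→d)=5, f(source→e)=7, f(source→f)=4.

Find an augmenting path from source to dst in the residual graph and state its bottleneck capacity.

Residual along source→d→e→dst: source→d: 5, d→e: 12, e→dst: 5.
Bottleneck = min = 5.

source→d→e→dst, bottleneck 5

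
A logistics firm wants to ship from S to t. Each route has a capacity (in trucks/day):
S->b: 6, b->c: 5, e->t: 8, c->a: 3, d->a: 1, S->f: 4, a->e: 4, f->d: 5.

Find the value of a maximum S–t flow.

4

Augment S->f->d->a->e->t: bottleneck 1. Total 1.
Augment S->b->c->a->e->t: bottleneck 3. Total 4.
No augmenting path remains in the residual graph.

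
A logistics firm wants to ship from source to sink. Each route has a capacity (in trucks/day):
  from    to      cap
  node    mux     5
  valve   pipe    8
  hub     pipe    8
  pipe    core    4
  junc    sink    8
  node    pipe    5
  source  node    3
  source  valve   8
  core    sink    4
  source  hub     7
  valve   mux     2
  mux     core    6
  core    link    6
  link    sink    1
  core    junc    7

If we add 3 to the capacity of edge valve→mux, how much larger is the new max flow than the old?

Original max flow = 9.
After raising cap(valve→mux), augmenting paths through that edge carry 1 more unit.
New max flow = 10. Increase = 1.

1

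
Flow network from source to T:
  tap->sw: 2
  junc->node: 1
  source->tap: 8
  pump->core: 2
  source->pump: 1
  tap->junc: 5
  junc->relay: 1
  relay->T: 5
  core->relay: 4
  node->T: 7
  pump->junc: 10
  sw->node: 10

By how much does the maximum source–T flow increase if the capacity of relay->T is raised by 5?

0

Original max flow = 5.
Edge relay->T does not cross the min cut (source side {junc, source, tap}), so extra capacity there cannot help.
New max flow = 5. Increase = 0.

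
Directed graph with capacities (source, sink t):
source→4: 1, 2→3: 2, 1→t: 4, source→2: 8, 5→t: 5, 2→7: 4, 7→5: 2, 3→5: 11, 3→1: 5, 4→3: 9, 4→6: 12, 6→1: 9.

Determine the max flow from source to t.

5

Augment source→2→7→5→t: bottleneck 2. Total 2.
Augment source→2→3→5→t: bottleneck 2. Total 4.
Augment source→4→3→5→t: bottleneck 1. Total 5.
No augmenting path remains in the residual graph.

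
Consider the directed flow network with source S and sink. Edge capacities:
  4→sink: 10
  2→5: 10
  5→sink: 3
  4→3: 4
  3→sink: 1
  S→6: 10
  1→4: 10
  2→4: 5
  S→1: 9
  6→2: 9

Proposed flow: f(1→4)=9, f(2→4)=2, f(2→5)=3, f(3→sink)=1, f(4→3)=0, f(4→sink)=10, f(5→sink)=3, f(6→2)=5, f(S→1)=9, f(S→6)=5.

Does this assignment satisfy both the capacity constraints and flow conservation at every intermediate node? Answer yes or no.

No

Conservation fails at 4: inflow 11 ≠ outflow 10.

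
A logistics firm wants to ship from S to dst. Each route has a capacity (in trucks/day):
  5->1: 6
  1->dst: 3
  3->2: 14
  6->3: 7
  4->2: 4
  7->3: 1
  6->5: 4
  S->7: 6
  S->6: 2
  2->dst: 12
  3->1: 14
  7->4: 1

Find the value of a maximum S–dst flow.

4

Augment S->6->5->1->dst: bottleneck 2. Total 2.
Augment S->7->3->1->dst: bottleneck 1. Total 3.
Augment S->7->4->2->dst: bottleneck 1. Total 4.
No augmenting path remains in the residual graph.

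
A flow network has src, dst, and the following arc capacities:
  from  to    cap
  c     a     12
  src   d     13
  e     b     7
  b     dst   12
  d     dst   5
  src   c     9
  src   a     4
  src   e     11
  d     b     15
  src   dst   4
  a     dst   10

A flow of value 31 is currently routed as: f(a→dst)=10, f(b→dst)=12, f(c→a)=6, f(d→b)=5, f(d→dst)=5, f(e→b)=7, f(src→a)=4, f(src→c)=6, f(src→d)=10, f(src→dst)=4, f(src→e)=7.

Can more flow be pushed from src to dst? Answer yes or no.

No

Residual reachable from src: {a, b, c, d, e, src}; dst is not reachable.
Saturated cut: src→dst, a→dst, d→dst, b→dst with total capacity 31 = current flow value. Flow is maximum.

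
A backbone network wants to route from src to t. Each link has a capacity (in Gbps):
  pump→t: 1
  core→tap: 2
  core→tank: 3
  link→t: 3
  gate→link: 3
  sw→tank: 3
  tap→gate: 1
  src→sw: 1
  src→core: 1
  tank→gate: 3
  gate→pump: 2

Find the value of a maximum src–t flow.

Augment src→sw→tank→gate→pump→t: bottleneck 1. Total 1.
Augment src→core→tank→gate→link→t: bottleneck 1. Total 2.
No augmenting path remains in the residual graph.

2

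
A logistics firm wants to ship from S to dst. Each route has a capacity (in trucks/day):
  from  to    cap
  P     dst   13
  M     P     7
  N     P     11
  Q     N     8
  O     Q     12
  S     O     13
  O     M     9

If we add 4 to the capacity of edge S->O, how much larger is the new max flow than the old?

0

Original max flow = 13.
Even with extra capacity on S->O, another cut of capacity 13 remains binding.
New max flow = 13. Increase = 0.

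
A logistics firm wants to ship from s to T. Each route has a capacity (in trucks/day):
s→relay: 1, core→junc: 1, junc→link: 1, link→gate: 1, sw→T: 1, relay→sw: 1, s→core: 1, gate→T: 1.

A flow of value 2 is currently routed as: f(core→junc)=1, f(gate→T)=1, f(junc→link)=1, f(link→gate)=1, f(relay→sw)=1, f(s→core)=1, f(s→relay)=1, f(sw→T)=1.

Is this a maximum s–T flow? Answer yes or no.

Residual reachable from s: {s}; T is not reachable.
Saturated cut: s→relay, s→core with total capacity 2 = current flow value. Flow is maximum.

Yes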